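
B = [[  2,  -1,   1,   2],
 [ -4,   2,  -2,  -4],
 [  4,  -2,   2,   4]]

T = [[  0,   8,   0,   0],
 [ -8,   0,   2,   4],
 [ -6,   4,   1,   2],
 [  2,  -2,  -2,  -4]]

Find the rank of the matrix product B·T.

1

First compute BT:
[[  6,  16,  -5, -10],
 [-12, -32,  10,  20],
 [ 12,  32, -10, -20]]
Now row reduce the product.
R2 ← R2 + (2)·R1: [0, 0, 0, 0]
R3 ← R3 − (2)·R1: [0, 0, 0, 0]
1 nonzero row, so rank(BT) = 1.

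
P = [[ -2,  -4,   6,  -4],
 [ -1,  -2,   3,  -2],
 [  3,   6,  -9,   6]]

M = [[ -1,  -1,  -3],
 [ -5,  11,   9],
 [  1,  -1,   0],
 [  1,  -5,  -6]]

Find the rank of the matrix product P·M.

1

First compute PM:
[[ 24, -28,  -6],
 [ 12, -14,  -3],
 [-36,  42,   9]]
Now row reduce the product.
R2 ← R2 − (1/2)·R1: [0, 0, 0]
R3 ← R3 + (3/2)·R1: [0, 0, 0]
1 nonzero row, so rank(PM) = 1.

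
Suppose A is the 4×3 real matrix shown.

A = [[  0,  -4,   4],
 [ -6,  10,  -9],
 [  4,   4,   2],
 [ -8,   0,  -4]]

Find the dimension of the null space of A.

Row reduce to echelon form.
Swap R1 ↔ R2
R3 ← R3 + (2/3)·R1: [0, 32/3, -4]
R4 ← R4 − (4/3)·R1: [0, -40/3, 8]
R3 ← R3 + (8/3)·R2: [0, 0, 20/3]
R4 ← R4 − (10/3)·R2: [0, 0, -16/3]
R4 ← R4 + (4/5)·R3: [0, 0, 0]
3 nonzero rows, so rank(A) = 3.
A has 3 columns; by rank–nullity, nullity = 3 − 3 = 0.

0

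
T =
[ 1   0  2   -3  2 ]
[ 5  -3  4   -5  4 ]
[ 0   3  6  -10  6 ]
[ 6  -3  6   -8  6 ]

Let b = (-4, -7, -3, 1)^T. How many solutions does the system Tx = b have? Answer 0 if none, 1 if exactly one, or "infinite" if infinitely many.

Row reduce the augmented matrix [T | b].
R2 ← R2 − (5)·R1: [0, -3, -6, 10, -6, 13]
R4 ← R4 − (6)·R1: [0, -3, -6, 10, -6, 25]
R3 ← R3 + R2: [0, 0, 0, 0, 0, 10]
R4 ← R4 − R2: [0, 0, 0, 0, 0, 12]
R4 ← R4 − (6/5)·R3: [0, 0, 0, 0, 0, 0]
The echelon form has 3 nonzero rows; the last pivot sits in the augmented column, so rank(T) = 2 but rank([T|b]) = 3.
Since the ranks differ, the system is inconsistent.
It has no solutions.

0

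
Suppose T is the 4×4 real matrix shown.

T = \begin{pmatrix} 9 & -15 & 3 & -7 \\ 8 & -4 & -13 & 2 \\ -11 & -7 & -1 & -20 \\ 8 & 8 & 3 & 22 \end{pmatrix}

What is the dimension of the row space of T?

Row reduce to echelon form.
R2 ← R2 − (8/9)·R1: [0, 28/3, -47/3, 74/9]
R3 ← R3 + (11/9)·R1: [0, -76/3, 8/3, -257/9]
R4 ← R4 − (8/9)·R1: [0, 64/3, 1/3, 254/9]
R3 ← R3 + (19/7)·R2: [0, 0, -279/7, -131/21]
R4 ← R4 − (16/7)·R2: [0, 0, 253/7, 66/7]
R4 ← R4 + (253/279)·R3: [0, 0, 0, 3157/837]
Echelon form has 4 nonzero rows, so rank(T) = 4.
The row space has dimension equal to the rank: 4.

4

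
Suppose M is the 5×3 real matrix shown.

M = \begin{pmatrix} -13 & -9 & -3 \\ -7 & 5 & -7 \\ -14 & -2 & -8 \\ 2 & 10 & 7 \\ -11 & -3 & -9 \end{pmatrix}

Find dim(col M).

Row reduce to echelon form.
R2 ← R2 − (7/13)·R1: [0, 128/13, -70/13]
R3 ← R3 − (14/13)·R1: [0, 100/13, -62/13]
R4 ← R4 + (2/13)·R1: [0, 112/13, 85/13]
R5 ← R5 − (11/13)·R1: [0, 60/13, -84/13]
R3 ← R3 − (25/32)·R2: [0, 0, -9/16]
R4 ← R4 − (7/8)·R2: [0, 0, 45/4]
R5 ← R5 − (15/32)·R2: [0, 0, -63/16]
R4 ← R4 + (20)·R3: [0, 0, 0]
R5 ← R5 − (7)·R3: [0, 0, 0]
Echelon form has 3 nonzero rows, so rank(M) = 3.
The column space has dimension equal to the rank: 3.

3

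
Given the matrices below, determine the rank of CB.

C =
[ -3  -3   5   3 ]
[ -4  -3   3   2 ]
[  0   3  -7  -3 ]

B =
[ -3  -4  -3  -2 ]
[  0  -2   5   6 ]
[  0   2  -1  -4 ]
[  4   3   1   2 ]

3

First compute CB:
[[ 21,  37,  -8, -26],
 [ 20,  34,  -4, -18],
 [-12, -29,  19,  40]]
Now row reduce the product.
R2 ← R2 − (20/21)·R1: [0, -26/21, 76/21, 142/21]
R3 ← R3 + (4/7)·R1: [0, -55/7, 101/7, 176/7]
R3 ← R3 − (165/26)·R2: [0, 0, -111/13, -231/13]
3 nonzero rows, so rank(CB) = 3.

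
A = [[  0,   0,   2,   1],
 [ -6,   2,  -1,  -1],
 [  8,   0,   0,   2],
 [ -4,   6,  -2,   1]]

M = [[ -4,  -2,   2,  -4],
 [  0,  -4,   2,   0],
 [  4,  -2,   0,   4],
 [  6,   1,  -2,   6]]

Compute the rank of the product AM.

First compute AM:
[[ 14,  -3,  -2,  14],
 [ 14,   5,  -6,  14],
 [-20, -14,  12, -20],
 [ 14, -11,   2,  14]]
Now row reduce the product.
R2 ← R2 − R1: [0, 8, -4, 0]
R3 ← R3 + (10/7)·R1: [0, -128/7, 64/7, 0]
R4 ← R4 − R1: [0, -8, 4, 0]
R3 ← R3 + (16/7)·R2: [0, 0, 0, 0]
R4 ← R4 + R2: [0, 0, 0, 0]
2 nonzero rows, so rank(AM) = 2.

2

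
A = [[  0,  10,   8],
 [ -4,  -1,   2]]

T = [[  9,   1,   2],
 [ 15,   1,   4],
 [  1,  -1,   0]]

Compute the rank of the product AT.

First compute AT:
[[158,   2,  40],
 [-49,  -7, -12]]
Now row reduce the product.
R2 ← R2 + (49/158)·R1: [0, -504/79, 32/79]
2 nonzero rows, so rank(AT) = 2.

2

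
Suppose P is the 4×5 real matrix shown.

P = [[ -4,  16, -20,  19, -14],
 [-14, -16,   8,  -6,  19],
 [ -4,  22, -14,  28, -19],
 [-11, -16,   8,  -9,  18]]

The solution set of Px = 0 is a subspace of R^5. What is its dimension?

Row reduce to echelon form.
R2 ← R2 − (7/2)·R1: [0, -72, 78, -145/2, 68]
R3 ← R3 − R1: [0, 6, 6, 9, -5]
R4 ← R4 − (11/4)·R1: [0, -60, 63, -245/4, 113/2]
R3 ← R3 + (1/12)·R2: [0, 0, 25/2, 71/24, 2/3]
R4 ← R4 − (5/6)·R2: [0, 0, -2, -5/6, -1/6]
R4 ← R4 + (4/25)·R3: [0, 0, 0, -9/25, -3/50]
4 nonzero rows, so rank(P) = 4.
P has 5 columns; by rank–nullity, nullity = 5 − 4 = 1.

1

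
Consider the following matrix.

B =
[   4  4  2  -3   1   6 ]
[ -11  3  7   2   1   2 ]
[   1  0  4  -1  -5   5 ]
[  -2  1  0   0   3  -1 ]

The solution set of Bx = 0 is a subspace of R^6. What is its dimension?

Row reduce to echelon form.
R2 ← R2 + (11/4)·R1: [0, 14, 25/2, -25/4, 15/4, 37/2]
R3 ← R3 − (1/4)·R1: [0, -1, 7/2, -1/4, -21/4, 7/2]
R4 ← R4 + (1/2)·R1: [0, 3, 1, -3/2, 7/2, 2]
R3 ← R3 + (1/14)·R2: [0, 0, 123/28, -39/56, -279/56, 135/28]
R4 ← R4 − (3/14)·R2: [0, 0, -47/28, -9/56, 151/56, -55/28]
R4 ← R4 + (47/123)·R3: [0, 0, 0, -35/82, 65/82, -5/41]
4 nonzero rows, so rank(B) = 4.
B has 6 columns; by rank–nullity, nullity = 6 − 4 = 2.

2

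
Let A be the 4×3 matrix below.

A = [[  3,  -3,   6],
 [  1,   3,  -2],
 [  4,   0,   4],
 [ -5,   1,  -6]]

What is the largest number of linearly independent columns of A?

Row reduce to echelon form.
R2 ← R2 − (1/3)·R1: [0, 4, -4]
R3 ← R3 − (4/3)·R1: [0, 4, -4]
R4 ← R4 + (5/3)·R1: [0, -4, 4]
R3 ← R3 − R2: [0, 0, 0]
R4 ← R4 + R2: [0, 0, 0]
Echelon form has 2 nonzero rows, so rank(A) = 2.
The rank gives the maximum number of linearly independent columns: 2.

2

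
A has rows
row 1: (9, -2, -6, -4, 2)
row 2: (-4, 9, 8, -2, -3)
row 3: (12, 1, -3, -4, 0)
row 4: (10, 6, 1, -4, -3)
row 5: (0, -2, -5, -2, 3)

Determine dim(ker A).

Row reduce to echelon form.
R2 ← R2 + (4/9)·R1: [0, 73/9, 16/3, -34/9, -19/9]
R3 ← R3 − (4/3)·R1: [0, 11/3, 5, 4/3, -8/3]
R4 ← R4 − (10/9)·R1: [0, 74/9, 23/3, 4/9, -47/9]
R3 ← R3 − (33/73)·R2: [0, 0, 189/73, 222/73, -125/73]
R4 ← R4 − (74/73)·R2: [0, 0, 165/73, 312/73, -225/73]
R5 ← R5 + (18/73)·R2: [0, 0, -269/73, -214/73, 181/73]
R4 ← R4 − (55/63)·R3: [0, 0, 0, 34/21, -100/63]
R5 ← R5 + (269/189)·R3: [0, 0, 0, 88/63, 8/189]
R5 ← R5 − (44/51)·R4: [0, 0, 0, 0, 24/17]
5 nonzero rows, so rank(A) = 5.
A has 5 columns; by rank–nullity, nullity = 5 − 5 = 0.

0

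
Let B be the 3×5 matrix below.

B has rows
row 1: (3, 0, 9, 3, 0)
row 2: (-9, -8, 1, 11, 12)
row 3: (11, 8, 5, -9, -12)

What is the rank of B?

Row reduce to echelon form.
R2 ← R2 + (3)·R1: [0, -8, 28, 20, 12]
R3 ← R3 − (11/3)·R1: [0, 8, -28, -20, -12]
R3 ← R3 + R2: [0, 0, 0, 0, 0]
Echelon form has 2 nonzero rows, so rank(B) = 2.

2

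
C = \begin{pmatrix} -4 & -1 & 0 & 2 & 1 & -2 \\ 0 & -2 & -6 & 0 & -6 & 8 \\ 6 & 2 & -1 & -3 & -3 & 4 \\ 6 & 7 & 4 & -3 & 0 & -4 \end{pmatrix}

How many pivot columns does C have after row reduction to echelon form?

Row reduce to echelon form.
R3 ← R3 + (3/2)·R1: [0, 1/2, -1, 0, -3/2, 1]
R4 ← R4 + (3/2)·R1: [0, 11/2, 4, 0, 3/2, -7]
R3 ← R3 + (1/4)·R2: [0, 0, -5/2, 0, -3, 3]
R4 ← R4 + (11/4)·R2: [0, 0, -25/2, 0, -15, 15]
R4 ← R4 − (5)·R3: [0, 0, 0, 0, 0, 0]
Echelon form has 3 nonzero rows, so rank(C) = 3.
Each nonzero row contributes one pivot column: 3 pivot columns.

3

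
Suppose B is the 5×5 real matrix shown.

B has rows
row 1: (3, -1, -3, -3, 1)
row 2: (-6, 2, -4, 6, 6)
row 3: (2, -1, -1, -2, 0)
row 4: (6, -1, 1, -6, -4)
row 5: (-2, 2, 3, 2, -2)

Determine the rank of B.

Row reduce to echelon form.
R2 ← R2 + (2)·R1: [0, 0, -10, 0, 8]
R3 ← R3 − (2/3)·R1: [0, -1/3, 1, 0, -2/3]
R4 ← R4 − (2)·R1: [0, 1, 7, 0, -6]
R5 ← R5 + (2/3)·R1: [0, 4/3, 1, 0, -4/3]
Swap R2 ↔ R3
R4 ← R4 + (3)·R2: [0, 0, 10, 0, -8]
R5 ← R5 + (4)·R2: [0, 0, 5, 0, -4]
R4 ← R4 + R3: [0, 0, 0, 0, 0]
R5 ← R5 + (1/2)·R3: [0, 0, 0, 0, 0]
Echelon form has 3 nonzero rows, so rank(B) = 3.

3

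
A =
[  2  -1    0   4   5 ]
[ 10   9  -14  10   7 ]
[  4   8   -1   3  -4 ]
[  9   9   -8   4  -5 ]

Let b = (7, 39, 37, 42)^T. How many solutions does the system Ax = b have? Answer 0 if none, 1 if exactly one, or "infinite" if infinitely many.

Row reduce the augmented matrix [A | b].
R2 ← R2 − (5)·R1: [0, 14, -14, -10, -18, 4]
R3 ← R3 − (2)·R1: [0, 10, -1, -5, -14, 23]
R4 ← R4 − (9/2)·R1: [0, 27/2, -8, -14, -55/2, 21/2]
R3 ← R3 − (5/7)·R2: [0, 0, 9, 15/7, -8/7, 141/7]
R4 ← R4 − (27/28)·R2: [0, 0, 11/2, -61/14, -71/7, 93/14]
R4 ← R4 − (11/18)·R3: [0, 0, 0, -17/3, -85/9, -17/3]
The echelon form has 4 nonzero rows, and every pivot lies in the first 5 columns, so rank(A) = rank([A|b]) = 4.
The system is consistent.
rank = 4 < 5 unknowns, so there are infinitely many solutions.

infinite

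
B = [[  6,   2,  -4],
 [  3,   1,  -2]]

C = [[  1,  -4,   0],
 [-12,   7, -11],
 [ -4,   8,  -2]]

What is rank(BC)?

First compute BC:
[[ -2, -42, -14],
 [ -1, -21,  -7]]
Now row reduce the product.
R2 ← R2 − (1/2)·R1: [0, 0, 0]
1 nonzero row, so rank(BC) = 1.

1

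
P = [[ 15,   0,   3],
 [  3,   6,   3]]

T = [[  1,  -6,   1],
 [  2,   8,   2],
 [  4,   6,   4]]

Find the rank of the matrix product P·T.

First compute PT:
[[ 27, -72,  27],
 [ 27,  48,  27]]
Now row reduce the product.
R2 ← R2 − R1: [0, 120, 0]
2 nonzero rows, so rank(PT) = 2.

2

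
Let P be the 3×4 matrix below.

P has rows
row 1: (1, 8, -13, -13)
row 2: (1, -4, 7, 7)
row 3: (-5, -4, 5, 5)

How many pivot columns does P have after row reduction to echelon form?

Row reduce to echelon form.
R2 ← R2 − R1: [0, -12, 20, 20]
R3 ← R3 + (5)·R1: [0, 36, -60, -60]
R3 ← R3 + (3)·R2: [0, 0, 0, 0]
Echelon form has 2 nonzero rows, so rank(P) = 2.
Each nonzero row contributes one pivot column: 2 pivot columns.

2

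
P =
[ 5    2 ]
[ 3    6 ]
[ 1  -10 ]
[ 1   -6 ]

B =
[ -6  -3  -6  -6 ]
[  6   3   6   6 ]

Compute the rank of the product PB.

1

First compute PB:
[[-18,  -9, -18, -18],
 [ 18,   9,  18,  18],
 [-66, -33, -66, -66],
 [-42, -21, -42, -42]]
Now row reduce the product.
R2 ← R2 + R1: [0, 0, 0, 0]
R3 ← R3 − (11/3)·R1: [0, 0, 0, 0]
R4 ← R4 − (7/3)·R1: [0, 0, 0, 0]
1 nonzero row, so rank(PB) = 1.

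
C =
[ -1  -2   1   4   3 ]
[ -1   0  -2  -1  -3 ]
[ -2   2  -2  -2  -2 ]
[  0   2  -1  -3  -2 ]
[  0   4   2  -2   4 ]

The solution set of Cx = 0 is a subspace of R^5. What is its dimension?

2

Row reduce to echelon form.
R2 ← R2 − R1: [0, 2, -3, -5, -6]
R3 ← R3 − (2)·R1: [0, 6, -4, -10, -8]
R3 ← R3 − (3)·R2: [0, 0, 5, 5, 10]
R4 ← R4 − R2: [0, 0, 2, 2, 4]
R5 ← R5 − (2)·R2: [0, 0, 8, 8, 16]
R4 ← R4 − (2/5)·R3: [0, 0, 0, 0, 0]
R5 ← R5 − (8/5)·R3: [0, 0, 0, 0, 0]
3 nonzero rows, so rank(C) = 3.
C has 5 columns; by rank–nullity, nullity = 5 − 3 = 2.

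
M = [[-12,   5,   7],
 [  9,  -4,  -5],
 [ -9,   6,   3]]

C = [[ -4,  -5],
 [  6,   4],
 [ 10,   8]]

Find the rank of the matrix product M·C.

2

First compute MC:
[[148, 136],
 [-110, -101],
 [102,  93]]
Now row reduce the product.
R2 ← R2 + (55/74)·R1: [0, 3/37]
R3 ← R3 − (51/74)·R1: [0, -27/37]
R3 ← R3 + (9)·R2: [0, 0]
2 nonzero rows, so rank(MC) = 2.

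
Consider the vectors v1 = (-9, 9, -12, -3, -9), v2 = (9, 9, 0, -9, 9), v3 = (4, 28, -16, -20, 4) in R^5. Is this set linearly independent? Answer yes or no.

no

Form the matrix with these vectors as rows and row reduce.
R2 ← R2 + R1: [0, 18, -12, -12, 0]
R3 ← R3 + (4/9)·R1: [0, 32, -64/3, -64/3, 0]
R3 ← R3 − (16/9)·R2: [0, 0, 0, 0, 0]
2 nonzero rows, so the 3 vectors span a space of dimension 2.
Since 2 < 3, the vectors are linearly dependent.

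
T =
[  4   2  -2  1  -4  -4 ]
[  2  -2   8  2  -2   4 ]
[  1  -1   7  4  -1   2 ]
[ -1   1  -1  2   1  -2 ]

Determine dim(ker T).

Row reduce to echelon form.
R2 ← R2 − (1/2)·R1: [0, -3, 9, 3/2, 0, 6]
R3 ← R3 − (1/4)·R1: [0, -3/2, 15/2, 15/4, 0, 3]
R4 ← R4 + (1/4)·R1: [0, 3/2, -3/2, 9/4, 0, -3]
R3 ← R3 − (1/2)·R2: [0, 0, 3, 3, 0, 0]
R4 ← R4 + (1/2)·R2: [0, 0, 3, 3, 0, 0]
R4 ← R4 − R3: [0, 0, 0, 0, 0, 0]
3 nonzero rows, so rank(T) = 3.
T has 6 columns; by rank–nullity, nullity = 6 − 3 = 3.

3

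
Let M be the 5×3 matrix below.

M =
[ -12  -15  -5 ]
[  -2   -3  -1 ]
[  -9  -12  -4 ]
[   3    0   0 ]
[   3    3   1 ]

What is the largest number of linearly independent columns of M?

Row reduce to echelon form.
R2 ← R2 − (1/6)·R1: [0, -1/2, -1/6]
R3 ← R3 − (3/4)·R1: [0, -3/4, -1/4]
R4 ← R4 + (1/4)·R1: [0, -15/4, -5/4]
R5 ← R5 + (1/4)·R1: [0, -3/4, -1/4]
R3 ← R3 − (3/2)·R2: [0, 0, 0]
R4 ← R4 − (15/2)·R2: [0, 0, 0]
R5 ← R5 − (3/2)·R2: [0, 0, 0]
Echelon form has 2 nonzero rows, so rank(M) = 2.
The rank gives the maximum number of linearly independent columns: 2.

2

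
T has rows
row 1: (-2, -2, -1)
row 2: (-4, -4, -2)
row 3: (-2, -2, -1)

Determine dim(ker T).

2

Row reduce to echelon form.
R2 ← R2 − (2)·R1: [0, 0, 0]
R3 ← R3 − R1: [0, 0, 0]
1 nonzero row, so rank(T) = 1.
T has 3 columns; by rank–nullity, nullity = 3 − 1 = 2.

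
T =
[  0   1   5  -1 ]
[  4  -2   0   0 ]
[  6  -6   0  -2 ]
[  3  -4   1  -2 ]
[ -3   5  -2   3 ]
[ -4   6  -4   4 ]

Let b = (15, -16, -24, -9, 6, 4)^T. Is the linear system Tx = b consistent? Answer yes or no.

yes

Row reduce the augmented matrix [T | b].
Swap R1 ↔ R2
R3 ← R3 − (3/2)·R1: [0, -3, 0, -2, 0]
R4 ← R4 − (3/4)·R1: [0, -5/2, 1, -2, 3]
R5 ← R5 + (3/4)·R1: [0, 7/2, -2, 3, -6]
R6 ← R6 + R1: [0, 4, -4, 4, -12]
R3 ← R3 + (3)·R2: [0, 0, 15, -5, 45]
R4 ← R4 + (5/2)·R2: [0, 0, 27/2, -9/2, 81/2]
R5 ← R5 − (7/2)·R2: [0, 0, -39/2, 13/2, -117/2]
R6 ← R6 − (4)·R2: [0, 0, -24, 8, -72]
R4 ← R4 − (9/10)·R3: [0, 0, 0, 0, 0]
R5 ← R5 + (13/10)·R3: [0, 0, 0, 0, 0]
R6 ← R6 + (8/5)·R3: [0, 0, 0, 0, 0]
The echelon form has 3 nonzero rows, and every pivot lies in the first 4 columns, so rank(T) = rank([T|b]) = 3.
The system is consistent.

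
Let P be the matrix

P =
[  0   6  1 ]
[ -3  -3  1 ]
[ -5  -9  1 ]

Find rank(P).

2

Row reduce to echelon form.
Swap R1 ↔ R2
R3 ← R3 − (5/3)·R1: [0, -4, -2/3]
R3 ← R3 + (2/3)·R2: [0, 0, 0]
Echelon form has 2 nonzero rows, so rank(P) = 2.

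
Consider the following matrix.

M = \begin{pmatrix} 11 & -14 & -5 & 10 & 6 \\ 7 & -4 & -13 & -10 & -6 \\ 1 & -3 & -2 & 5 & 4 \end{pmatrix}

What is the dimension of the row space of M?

3

Row reduce to echelon form.
R2 ← R2 − (7/11)·R1: [0, 54/11, -108/11, -180/11, -108/11]
R3 ← R3 − (1/11)·R1: [0, -19/11, -17/11, 45/11, 38/11]
R3 ← R3 + (19/54)·R2: [0, 0, -5, -5/3, 0]
Echelon form has 3 nonzero rows, so rank(M) = 3.
The row space has dimension equal to the rank: 3.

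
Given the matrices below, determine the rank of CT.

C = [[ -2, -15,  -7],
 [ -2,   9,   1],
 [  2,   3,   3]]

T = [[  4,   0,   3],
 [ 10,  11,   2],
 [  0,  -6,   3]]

First compute CT:
[[-158, -123, -57],
 [ 82,  93,  15],
 [ 38,  15,  21]]
Now row reduce the product.
R2 ← R2 + (41/79)·R1: [0, 2304/79, -1152/79]
R3 ← R3 + (19/79)·R1: [0, -1152/79, 576/79]
R3 ← R3 + (1/2)·R2: [0, 0, 0]
2 nonzero rows, so rank(CT) = 2.

2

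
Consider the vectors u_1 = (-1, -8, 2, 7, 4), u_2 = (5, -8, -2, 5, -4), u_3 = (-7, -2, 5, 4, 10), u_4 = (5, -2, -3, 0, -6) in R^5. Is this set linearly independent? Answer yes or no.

no

Form the matrix with these vectors as rows and row reduce.
R2 ← R2 + (5)·R1: [0, -48, 8, 40, 16]
R3 ← R3 − (7)·R1: [0, 54, -9, -45, -18]
R4 ← R4 + (5)·R1: [0, -42, 7, 35, 14]
R3 ← R3 + (9/8)·R2: [0, 0, 0, 0, 0]
R4 ← R4 − (7/8)·R2: [0, 0, 0, 0, 0]
2 nonzero rows, so the 4 vectors span a space of dimension 2.
Since 2 < 4, the vectors are linearly dependent.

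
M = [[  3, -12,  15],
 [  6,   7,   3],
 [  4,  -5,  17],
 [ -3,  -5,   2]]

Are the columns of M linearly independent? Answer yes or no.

yes

Row reduce M to echelon form.
R2 ← R2 − (2)·R1: [0, 31, -27]
R3 ← R3 − (4/3)·R1: [0, 11, -3]
R4 ← R4 + R1: [0, -17, 17]
R3 ← R3 − (11/31)·R2: [0, 0, 204/31]
R4 ← R4 + (17/31)·R2: [0, 0, 68/31]
R4 ← R4 − (1/3)·R3: [0, 0, 0]
3 pivots among 3 columns.
Every column is a pivot column, so the columns are linearly independent.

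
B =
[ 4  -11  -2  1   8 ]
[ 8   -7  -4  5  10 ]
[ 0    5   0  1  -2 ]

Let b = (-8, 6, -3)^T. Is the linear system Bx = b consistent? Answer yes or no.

no

Row reduce the augmented matrix [B | b].
R2 ← R2 − (2)·R1: [0, 15, 0, 3, -6, 22]
R3 ← R3 − (1/3)·R2: [0, 0, 0, 0, 0, -31/3]
The echelon form has 3 nonzero rows; the last pivot sits in the augmented column, so rank(B) = 2 but rank([B|b]) = 3.
Since the ranks differ, the system is inconsistent.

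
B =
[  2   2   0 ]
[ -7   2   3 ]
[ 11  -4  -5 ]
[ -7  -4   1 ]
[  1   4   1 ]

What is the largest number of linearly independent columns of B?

2

Row reduce to echelon form.
R2 ← R2 + (7/2)·R1: [0, 9, 3]
R3 ← R3 − (11/2)·R1: [0, -15, -5]
R4 ← R4 + (7/2)·R1: [0, 3, 1]
R5 ← R5 − (1/2)·R1: [0, 3, 1]
R3 ← R3 + (5/3)·R2: [0, 0, 0]
R4 ← R4 − (1/3)·R2: [0, 0, 0]
R5 ← R5 − (1/3)·R2: [0, 0, 0]
Echelon form has 2 nonzero rows, so rank(B) = 2.
The rank gives the maximum number of linearly independent columns: 2.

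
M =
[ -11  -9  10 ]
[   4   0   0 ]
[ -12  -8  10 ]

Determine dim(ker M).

Row reduce to echelon form.
R2 ← R2 + (4/11)·R1: [0, -36/11, 40/11]
R3 ← R3 − (12/11)·R1: [0, 20/11, -10/11]
R3 ← R3 + (5/9)·R2: [0, 0, 10/9]
3 nonzero rows, so rank(M) = 3.
M has 3 columns; by rank–nullity, nullity = 3 − 3 = 0.

0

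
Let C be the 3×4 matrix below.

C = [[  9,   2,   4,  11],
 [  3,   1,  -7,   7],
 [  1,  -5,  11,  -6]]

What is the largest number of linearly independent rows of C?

Row reduce to echelon form.
R2 ← R2 − (1/3)·R1: [0, 1/3, -25/3, 10/3]
R3 ← R3 − (1/9)·R1: [0, -47/9, 95/9, -65/9]
R3 ← R3 + (47/3)·R2: [0, 0, -120, 45]
Echelon form has 3 nonzero rows, so rank(C) = 3.
The rank gives the maximum number of linearly independent rows: 3.

3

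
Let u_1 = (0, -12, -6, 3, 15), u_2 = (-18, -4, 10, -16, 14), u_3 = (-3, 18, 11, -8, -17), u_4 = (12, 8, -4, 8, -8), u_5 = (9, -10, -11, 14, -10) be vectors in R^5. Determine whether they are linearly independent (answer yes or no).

no

Form the matrix with these vectors as rows and row reduce.
Swap R1 ↔ R2
R3 ← R3 − (1/6)·R1: [0, 56/3, 28/3, -16/3, -58/3]
R4 ← R4 + (2/3)·R1: [0, 16/3, 8/3, -8/3, 4/3]
R5 ← R5 + (1/2)·R1: [0, -12, -6, 6, -3]
R3 ← R3 + (14/9)·R2: [0, 0, 0, -2/3, 4]
R4 ← R4 + (4/9)·R2: [0, 0, 0, -4/3, 8]
R5 ← R5 − R2: [0, 0, 0, 3, -18]
R4 ← R4 − (2)·R3: [0, 0, 0, 0, 0]
R5 ← R5 + (9/2)·R3: [0, 0, 0, 0, 0]
3 nonzero rows, so the 5 vectors span a space of dimension 3.
Since 3 < 5, the vectors are linearly dependent.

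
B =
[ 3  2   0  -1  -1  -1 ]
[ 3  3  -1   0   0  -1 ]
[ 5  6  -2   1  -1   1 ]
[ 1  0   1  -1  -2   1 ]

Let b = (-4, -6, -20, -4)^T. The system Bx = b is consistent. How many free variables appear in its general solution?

3

Row reduce the augmented matrix [B | b].
R2 ← R2 − R1: [0, 1, -1, 1, 1, 0, -2]
R3 ← R3 − (5/3)·R1: [0, 8/3, -2, 8/3, 2/3, 8/3, -40/3]
R4 ← R4 − (1/3)·R1: [0, -2/3, 1, -2/3, -5/3, 4/3, -8/3]
R3 ← R3 − (8/3)·R2: [0, 0, 2/3, 0, -2, 8/3, -8]
R4 ← R4 + (2/3)·R2: [0, 0, 1/3, 0, -1, 4/3, -4]
R4 ← R4 − (1/2)·R3: [0, 0, 0, 0, 0, 0, 0]
The echelon form has 3 nonzero rows, and every pivot lies in the first 6 columns, so rank(B) = rank([B|b]) = 3.
The system is consistent.
Free variables = (unknowns) − (rank) = 6 − 3 = 3.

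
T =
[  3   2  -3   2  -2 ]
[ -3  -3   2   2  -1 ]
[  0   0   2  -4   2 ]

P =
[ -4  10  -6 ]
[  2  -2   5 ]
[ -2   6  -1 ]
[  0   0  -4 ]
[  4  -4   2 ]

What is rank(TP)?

3

First compute TP:
[[-10,  16, -17],
 [ -2,  -8,  -9],
 [  4,   4,  18]]
Now row reduce the product.
R2 ← R2 − (1/5)·R1: [0, -56/5, -28/5]
R3 ← R3 + (2/5)·R1: [0, 52/5, 56/5]
R3 ← R3 + (13/14)·R2: [0, 0, 6]
3 nonzero rows, so rank(TP) = 3.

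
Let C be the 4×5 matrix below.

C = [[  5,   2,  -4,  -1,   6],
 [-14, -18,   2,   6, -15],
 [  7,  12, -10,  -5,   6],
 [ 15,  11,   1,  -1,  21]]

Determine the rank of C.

Row reduce to echelon form.
R2 ← R2 + (14/5)·R1: [0, -62/5, -46/5, 16/5, 9/5]
R3 ← R3 − (7/5)·R1: [0, 46/5, -22/5, -18/5, -12/5]
R4 ← R4 − (3)·R1: [0, 5, 13, 2, 3]
R3 ← R3 + (23/31)·R2: [0, 0, -348/31, -38/31, -33/31]
R4 ← R4 + (25/62)·R2: [0, 0, 288/31, 102/31, 231/62]
R4 ← R4 + (24/29)·R3: [0, 0, 0, 66/29, 165/58]
Echelon form has 4 nonzero rows, so rank(C) = 4.

4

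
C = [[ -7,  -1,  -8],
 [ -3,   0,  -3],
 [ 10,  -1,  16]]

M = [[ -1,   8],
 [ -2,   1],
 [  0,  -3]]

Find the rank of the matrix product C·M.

First compute CM:
[[  9, -33],
 [  3, -15],
 [ -8,  31]]
Now row reduce the product.
R2 ← R2 − (1/3)·R1: [0, -4]
R3 ← R3 + (8/9)·R1: [0, 5/3]
R3 ← R3 + (5/12)·R2: [0, 0]
2 nonzero rows, so rank(CM) = 2.

2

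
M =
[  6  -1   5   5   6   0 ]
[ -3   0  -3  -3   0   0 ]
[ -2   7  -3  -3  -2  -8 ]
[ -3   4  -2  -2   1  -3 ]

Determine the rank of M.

4

Row reduce to echelon form.
R2 ← R2 + (1/2)·R1: [0, -1/2, -1/2, -1/2, 3, 0]
R3 ← R3 + (1/3)·R1: [0, 20/3, -4/3, -4/3, 0, -8]
R4 ← R4 + (1/2)·R1: [0, 7/2, 1/2, 1/2, 4, -3]
R3 ← R3 + (40/3)·R2: [0, 0, -8, -8, 40, -8]
R4 ← R4 + (7)·R2: [0, 0, -3, -3, 25, -3]
R4 ← R4 − (3/8)·R3: [0, 0, 0, 0, 10, 0]
Echelon form has 4 nonzero rows, so rank(M) = 4.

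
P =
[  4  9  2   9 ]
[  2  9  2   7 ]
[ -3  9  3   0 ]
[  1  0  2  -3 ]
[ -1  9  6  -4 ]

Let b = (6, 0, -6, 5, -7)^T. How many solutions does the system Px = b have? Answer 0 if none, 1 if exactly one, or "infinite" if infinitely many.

Row reduce the augmented matrix [P | b].
R2 ← R2 − (1/2)·R1: [0, 9/2, 1, 5/2, -3]
R3 ← R3 + (3/4)·R1: [0, 63/4, 9/2, 27/4, -3/2]
R4 ← R4 − (1/4)·R1: [0, -9/4, 3/2, -21/4, 7/2]
R5 ← R5 + (1/4)·R1: [0, 45/4, 13/2, -7/4, -11/2]
R3 ← R3 − (7/2)·R2: [0, 0, 1, -2, 9]
R4 ← R4 + (1/2)·R2: [0, 0, 2, -4, 2]
R5 ← R5 − (5/2)·R2: [0, 0, 4, -8, 2]
R4 ← R4 − (2)·R3: [0, 0, 0, 0, -16]
R5 ← R5 − (4)·R3: [0, 0, 0, 0, -34]
R5 ← R5 − (17/8)·R4: [0, 0, 0, 0, 0]
The echelon form has 4 nonzero rows; the last pivot sits in the augmented column, so rank(P) = 3 but rank([P|b]) = 4.
Since the ranks differ, the system is inconsistent.
It has no solutions.

0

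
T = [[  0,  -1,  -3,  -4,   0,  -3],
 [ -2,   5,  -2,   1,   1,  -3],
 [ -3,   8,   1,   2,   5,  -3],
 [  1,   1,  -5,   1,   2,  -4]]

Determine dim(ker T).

2

Row reduce to echelon form.
Swap R1 ↔ R2
R3 ← R3 − (3/2)·R1: [0, 1/2, 4, 1/2, 7/2, 3/2]
R4 ← R4 + (1/2)·R1: [0, 7/2, -6, 3/2, 5/2, -11/2]
R3 ← R3 + (1/2)·R2: [0, 0, 5/2, -3/2, 7/2, 0]
R4 ← R4 + (7/2)·R2: [0, 0, -33/2, -25/2, 5/2, -16]
R4 ← R4 + (33/5)·R3: [0, 0, 0, -112/5, 128/5, -16]
4 nonzero rows, so rank(T) = 4.
T has 6 columns; by rank–nullity, nullity = 6 − 4 = 2.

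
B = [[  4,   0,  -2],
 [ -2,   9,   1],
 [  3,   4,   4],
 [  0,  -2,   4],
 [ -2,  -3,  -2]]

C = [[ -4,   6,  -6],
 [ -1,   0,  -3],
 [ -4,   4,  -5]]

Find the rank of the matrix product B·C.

First compute BC:
[[ -8,  16, -14],
 [ -5,  -8, -20],
 [-32,  34, -50],
 [-14,  16, -14],
 [ 19, -20,  31]]
Now row reduce the product.
R2 ← R2 − (5/8)·R1: [0, -18, -45/4]
R3 ← R3 − (4)·R1: [0, -30, 6]
R4 ← R4 − (7/4)·R1: [0, -12, 21/2]
R5 ← R5 + (19/8)·R1: [0, 18, -9/4]
R3 ← R3 − (5/3)·R2: [0, 0, 99/4]
R4 ← R4 − (2/3)·R2: [0, 0, 18]
R5 ← R5 + R2: [0, 0, -27/2]
R4 ← R4 − (8/11)·R3: [0, 0, 0]
R5 ← R5 + (6/11)·R3: [0, 0, 0]
3 nonzero rows, so rank(BC) = 3.

3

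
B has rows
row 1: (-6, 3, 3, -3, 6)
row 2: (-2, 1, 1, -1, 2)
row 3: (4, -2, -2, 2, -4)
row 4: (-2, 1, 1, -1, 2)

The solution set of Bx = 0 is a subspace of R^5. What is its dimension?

Row reduce to echelon form.
R2 ← R2 − (1/3)·R1: [0, 0, 0, 0, 0]
R3 ← R3 + (2/3)·R1: [0, 0, 0, 0, 0]
R4 ← R4 − (1/3)·R1: [0, 0, 0, 0, 0]
1 nonzero row, so rank(B) = 1.
B has 5 columns; by rank–nullity, nullity = 5 − 1 = 4.

4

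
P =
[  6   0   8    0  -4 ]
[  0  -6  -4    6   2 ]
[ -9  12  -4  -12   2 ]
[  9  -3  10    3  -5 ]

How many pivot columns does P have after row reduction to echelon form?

Row reduce to echelon form.
R3 ← R3 + (3/2)·R1: [0, 12, 8, -12, -4]
R4 ← R4 − (3/2)·R1: [0, -3, -2, 3, 1]
R3 ← R3 + (2)·R2: [0, 0, 0, 0, 0]
R4 ← R4 − (1/2)·R2: [0, 0, 0, 0, 0]
Echelon form has 2 nonzero rows, so rank(P) = 2.
Each nonzero row contributes one pivot column: 2 pivot columns.

2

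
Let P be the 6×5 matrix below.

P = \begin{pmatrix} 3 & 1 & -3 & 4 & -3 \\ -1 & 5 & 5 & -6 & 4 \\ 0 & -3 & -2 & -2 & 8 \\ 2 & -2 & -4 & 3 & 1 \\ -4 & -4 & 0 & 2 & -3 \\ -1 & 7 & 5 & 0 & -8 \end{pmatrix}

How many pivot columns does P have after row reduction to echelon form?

Row reduce to echelon form.
R2 ← R2 + (1/3)·R1: [0, 16/3, 4, -14/3, 3]
R4 ← R4 − (2/3)·R1: [0, -8/3, -2, 1/3, 3]
R5 ← R5 + (4/3)·R1: [0, -8/3, -4, 22/3, -7]
R6 ← R6 + (1/3)·R1: [0, 22/3, 4, 4/3, -9]
R3 ← R3 + (9/16)·R2: [0, 0, 1/4, -37/8, 155/16]
R4 ← R4 + (1/2)·R2: [0, 0, 0, -2, 9/2]
R5 ← R5 + (1/2)·R2: [0, 0, -2, 5, -11/2]
R6 ← R6 − (11/8)·R2: [0, 0, -3/2, 31/4, -105/8]
R5 ← R5 + (8)·R3: [0, 0, 0, -32, 72]
R6 ← R6 + (6)·R3: [0, 0, 0, -20, 45]
R5 ← R5 − (16)·R4: [0, 0, 0, 0, 0]
R6 ← R6 − (10)·R4: [0, 0, 0, 0, 0]
Echelon form has 4 nonzero rows, so rank(P) = 4.
Each nonzero row contributes one pivot column: 4 pivot columns.

4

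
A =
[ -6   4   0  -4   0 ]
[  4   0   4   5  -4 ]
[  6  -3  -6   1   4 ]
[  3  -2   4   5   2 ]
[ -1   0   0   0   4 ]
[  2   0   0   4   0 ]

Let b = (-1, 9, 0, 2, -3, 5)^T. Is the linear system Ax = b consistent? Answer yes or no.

no

Row reduce the augmented matrix [A | b].
R2 ← R2 + (2/3)·R1: [0, 8/3, 4, 7/3, -4, 25/3]
R3 ← R3 + R1: [0, 1, -6, -3, 4, -1]
R4 ← R4 + (1/2)·R1: [0, 0, 4, 3, 2, 3/2]
R5 ← R5 − (1/6)·R1: [0, -2/3, 0, 2/3, 4, -17/6]
R6 ← R6 + (1/3)·R1: [0, 4/3, 0, 8/3, 0, 14/3]
R3 ← R3 − (3/8)·R2: [0, 0, -15/2, -31/8, 11/2, -33/8]
R5 ← R5 + (1/4)·R2: [0, 0, 1, 5/4, 3, -3/4]
R6 ← R6 − (1/2)·R2: [0, 0, -2, 3/2, 2, 1/2]
R4 ← R4 + (8/15)·R3: [0, 0, 0, 14/15, 74/15, -7/10]
R5 ← R5 + (2/15)·R3: [0, 0, 0, 11/15, 56/15, -13/10]
R6 ← R6 − (4/15)·R3: [0, 0, 0, 38/15, 8/15, 8/5]
R5 ← R5 − (11/14)·R4: [0, 0, 0, 0, -1/7, -3/4]
R6 ← R6 − (19/7)·R4: [0, 0, 0, 0, -90/7, 7/2]
R6 ← R6 − (90)·R5: [0, 0, 0, 0, 0, 71]
The echelon form has 6 nonzero rows; the last pivot sits in the augmented column, so rank(A) = 5 but rank([A|b]) = 6.
Since the ranks differ, the system is inconsistent.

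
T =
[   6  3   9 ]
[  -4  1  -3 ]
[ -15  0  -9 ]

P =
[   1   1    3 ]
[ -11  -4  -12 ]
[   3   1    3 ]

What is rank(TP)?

First compute TP:
[[  0,   3,   9],
 [-24, -11, -33],
 [-42, -24, -72]]
Now row reduce the product.
Swap R1 ↔ R2
R3 ← R3 − (7/4)·R1: [0, -19/4, -57/4]
R3 ← R3 + (19/12)·R2: [0, 0, 0]
2 nonzero rows, so rank(TP) = 2.

2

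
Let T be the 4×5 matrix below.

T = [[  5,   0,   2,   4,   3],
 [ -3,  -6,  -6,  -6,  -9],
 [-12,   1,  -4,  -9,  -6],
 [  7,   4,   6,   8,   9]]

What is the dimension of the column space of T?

Row reduce to echelon form.
R2 ← R2 + (3/5)·R1: [0, -6, -24/5, -18/5, -36/5]
R3 ← R3 + (12/5)·R1: [0, 1, 4/5, 3/5, 6/5]
R4 ← R4 − (7/5)·R1: [0, 4, 16/5, 12/5, 24/5]
R3 ← R3 + (1/6)·R2: [0, 0, 0, 0, 0]
R4 ← R4 + (2/3)·R2: [0, 0, 0, 0, 0]
Echelon form has 2 nonzero rows, so rank(T) = 2.
The column space has dimension equal to the rank: 2.

2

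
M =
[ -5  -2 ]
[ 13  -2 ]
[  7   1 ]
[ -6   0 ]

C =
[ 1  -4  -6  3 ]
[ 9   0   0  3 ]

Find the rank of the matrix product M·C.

2

First compute MC:
[[-23,  20,  30, -21],
 [ -5, -52, -78,  33],
 [ 16, -28, -42,  24],
 [ -6,  24,  36, -18]]
Now row reduce the product.
R2 ← R2 − (5/23)·R1: [0, -1296/23, -1944/23, 864/23]
R3 ← R3 + (16/23)·R1: [0, -324/23, -486/23, 216/23]
R4 ← R4 − (6/23)·R1: [0, 432/23, 648/23, -288/23]
R3 ← R3 − (1/4)·R2: [0, 0, 0, 0]
R4 ← R4 + (1/3)·R2: [0, 0, 0, 0]
2 nonzero rows, so rank(MC) = 2.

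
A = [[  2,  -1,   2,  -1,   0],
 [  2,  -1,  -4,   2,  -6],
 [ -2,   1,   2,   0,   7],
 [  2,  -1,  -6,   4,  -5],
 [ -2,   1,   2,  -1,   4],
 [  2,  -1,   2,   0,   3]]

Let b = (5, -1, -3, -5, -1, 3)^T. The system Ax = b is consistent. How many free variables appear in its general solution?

Row reduce the augmented matrix [A | b].
R2 ← R2 − R1: [0, 0, -6, 3, -6, -6]
R3 ← R3 + R1: [0, 0, 4, -1, 7, 2]
R4 ← R4 − R1: [0, 0, -8, 5, -5, -10]
R5 ← R5 + R1: [0, 0, 4, -2, 4, 4]
R6 ← R6 − R1: [0, 0, 0, 1, 3, -2]
R3 ← R3 + (2/3)·R2: [0, 0, 0, 1, 3, -2]
R4 ← R4 − (4/3)·R2: [0, 0, 0, 1, 3, -2]
R5 ← R5 + (2/3)·R2: [0, 0, 0, 0, 0, 0]
R4 ← R4 − R3: [0, 0, 0, 0, 0, 0]
R6 ← R6 − R3: [0, 0, 0, 0, 0, 0]
The echelon form has 3 nonzero rows, and every pivot lies in the first 5 columns, so rank(A) = rank([A|b]) = 3.
The system is consistent.
Free variables = (unknowns) − (rank) = 5 − 3 = 2.

2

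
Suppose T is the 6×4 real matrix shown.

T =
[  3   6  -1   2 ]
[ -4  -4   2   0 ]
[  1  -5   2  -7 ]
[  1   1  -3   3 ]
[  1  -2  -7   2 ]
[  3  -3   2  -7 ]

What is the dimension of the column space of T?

4

Row reduce to echelon form.
R2 ← R2 + (4/3)·R1: [0, 4, 2/3, 8/3]
R3 ← R3 − (1/3)·R1: [0, -7, 7/3, -23/3]
R4 ← R4 − (1/3)·R1: [0, -1, -8/3, 7/3]
R5 ← R5 − (1/3)·R1: [0, -4, -20/3, 4/3]
R6 ← R6 − R1: [0, -9, 3, -9]
R3 ← R3 + (7/4)·R2: [0, 0, 7/2, -3]
R4 ← R4 + (1/4)·R2: [0, 0, -5/2, 3]
R5 ← R5 + R2: [0, 0, -6, 4]
R6 ← R6 + (9/4)·R2: [0, 0, 9/2, -3]
R4 ← R4 + (5/7)·R3: [0, 0, 0, 6/7]
R5 ← R5 + (12/7)·R3: [0, 0, 0, -8/7]
R6 ← R6 − (9/7)·R3: [0, 0, 0, 6/7]
R5 ← R5 + (4/3)·R4: [0, 0, 0, 0]
R6 ← R6 − R4: [0, 0, 0, 0]
Echelon form has 4 nonzero rows, so rank(T) = 4.
The column space has dimension equal to the rank: 4.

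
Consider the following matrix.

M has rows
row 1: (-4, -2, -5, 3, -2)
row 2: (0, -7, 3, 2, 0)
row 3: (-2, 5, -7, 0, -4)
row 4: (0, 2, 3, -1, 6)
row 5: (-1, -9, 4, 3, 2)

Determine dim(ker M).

Row reduce to echelon form.
R3 ← R3 − (1/2)·R1: [0, 6, -9/2, -3/2, -3]
R5 ← R5 − (1/4)·R1: [0, -17/2, 21/4, 9/4, 5/2]
R3 ← R3 + (6/7)·R2: [0, 0, -27/14, 3/14, -3]
R4 ← R4 + (2/7)·R2: [0, 0, 27/7, -3/7, 6]
R5 ← R5 − (17/14)·R2: [0, 0, 45/28, -5/28, 5/2]
R4 ← R4 + (2)·R3: [0, 0, 0, 0, 0]
R5 ← R5 + (5/6)·R3: [0, 0, 0, 0, 0]
3 nonzero rows, so rank(M) = 3.
M has 5 columns; by rank–nullity, nullity = 5 − 3 = 2.

2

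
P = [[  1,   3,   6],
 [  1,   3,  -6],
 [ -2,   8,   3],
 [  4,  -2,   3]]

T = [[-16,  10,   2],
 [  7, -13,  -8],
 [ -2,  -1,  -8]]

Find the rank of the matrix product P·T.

First compute PT:
[[ -7, -35, -70],
 [ 17, -23,  26],
 [ 82, -127, -92],
 [-84,  63,   0]]
Now row reduce the product.
R2 ← R2 + (17/7)·R1: [0, -108, -144]
R3 ← R3 + (82/7)·R1: [0, -537, -912]
R4 ← R4 − (12)·R1: [0, 483, 840]
R3 ← R3 − (179/36)·R2: [0, 0, -196]
R4 ← R4 + (161/36)·R2: [0, 0, 196]
R4 ← R4 + R3: [0, 0, 0]
3 nonzero rows, so rank(PT) = 3.

3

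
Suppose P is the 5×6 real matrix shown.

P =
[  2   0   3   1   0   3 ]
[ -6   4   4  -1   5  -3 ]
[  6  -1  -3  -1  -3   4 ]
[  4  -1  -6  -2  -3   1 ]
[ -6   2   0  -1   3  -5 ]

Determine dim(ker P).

Row reduce to echelon form.
R2 ← R2 + (3)·R1: [0, 4, 13, 2, 5, 6]
R3 ← R3 − (3)·R1: [0, -1, -12, -4, -3, -5]
R4 ← R4 − (2)·R1: [0, -1, -12, -4, -3, -5]
R5 ← R5 + (3)·R1: [0, 2, 9, 2, 3, 4]
R3 ← R3 + (1/4)·R2: [0, 0, -35/4, -7/2, -7/4, -7/2]
R4 ← R4 + (1/4)·R2: [0, 0, -35/4, -7/2, -7/4, -7/2]
R5 ← R5 − (1/2)·R2: [0, 0, 5/2, 1, 1/2, 1]
R4 ← R4 − R3: [0, 0, 0, 0, 0, 0]
R5 ← R5 + (2/7)·R3: [0, 0, 0, 0, 0, 0]
3 nonzero rows, so rank(P) = 3.
P has 6 columns; by rank–nullity, nullity = 6 − 3 = 3.

3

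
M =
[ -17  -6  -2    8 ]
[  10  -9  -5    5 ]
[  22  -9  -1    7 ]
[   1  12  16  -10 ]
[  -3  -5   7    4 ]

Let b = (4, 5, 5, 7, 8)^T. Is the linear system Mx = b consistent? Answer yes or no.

Row reduce the augmented matrix [M | b].
R2 ← R2 + (10/17)·R1: [0, -213/17, -105/17, 165/17, 125/17]
R3 ← R3 + (22/17)·R1: [0, -285/17, -61/17, 295/17, 173/17]
R4 ← R4 + (1/17)·R1: [0, 198/17, 270/17, -162/17, 123/17]
R5 ← R5 − (3/17)·R1: [0, -67/17, 125/17, 44/17, 124/17]
R3 ← R3 − (95/71)·R2: [0, 0, 332/71, 310/71, 24/71]
R4 ← R4 + (66/71)·R2: [0, 0, 720/71, -36/71, 999/71]
R5 ← R5 − (67/213)·R2: [0, 0, 660/71, -33/71, 1061/213]
R4 ← R4 − (180/83)·R3: [0, 0, 0, -828/83, 1107/83]
R5 ← R5 − (165/83)·R3: [0, 0, 0, -759/83, 1073/249]
R5 ← R5 − (11/12)·R4: [0, 0, 0, 0, -95/12]
The echelon form has 5 nonzero rows; the last pivot sits in the augmented column, so rank(M) = 4 but rank([M|b]) = 5.
Since the ranks differ, the system is inconsistent.

no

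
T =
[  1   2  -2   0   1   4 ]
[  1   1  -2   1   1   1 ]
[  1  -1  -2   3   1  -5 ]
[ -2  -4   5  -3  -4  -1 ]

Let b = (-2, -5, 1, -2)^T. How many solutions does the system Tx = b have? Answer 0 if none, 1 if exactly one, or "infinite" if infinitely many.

0

Row reduce the augmented matrix [T | b].
R2 ← R2 − R1: [0, -1, 0, 1, 0, -3, -3]
R3 ← R3 − R1: [0, -3, 0, 3, 0, -9, 3]
R4 ← R4 + (2)·R1: [0, 0, 1, -3, -2, 7, -6]
R3 ← R3 − (3)·R2: [0, 0, 0, 0, 0, 0, 12]
Swap R3 ↔ R4
The echelon form has 4 nonzero rows; the last pivot sits in the augmented column, so rank(T) = 3 but rank([T|b]) = 4.
Since the ranks differ, the system is inconsistent.
It has no solutions.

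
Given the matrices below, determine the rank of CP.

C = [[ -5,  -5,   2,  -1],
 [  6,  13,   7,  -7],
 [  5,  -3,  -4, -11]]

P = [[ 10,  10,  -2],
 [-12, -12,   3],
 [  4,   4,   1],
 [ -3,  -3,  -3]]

First compute CP:
[[ 21,  21,   0],
 [-47, -47,  55],
 [103, 103,  10]]
Now row reduce the product.
R2 ← R2 + (47/21)·R1: [0, 0, 55]
R3 ← R3 − (103/21)·R1: [0, 0, 10]
R3 ← R3 − (2/11)·R2: [0, 0, 0]
2 nonzero rows, so rank(CP) = 2.

2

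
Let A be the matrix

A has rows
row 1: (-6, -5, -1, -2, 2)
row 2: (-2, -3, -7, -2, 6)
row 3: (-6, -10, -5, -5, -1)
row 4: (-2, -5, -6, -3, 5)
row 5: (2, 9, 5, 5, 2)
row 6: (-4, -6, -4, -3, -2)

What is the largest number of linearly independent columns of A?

Row reduce to echelon form.
R2 ← R2 − (1/3)·R1: [0, -4/3, -20/3, -4/3, 16/3]
R3 ← R3 − R1: [0, -5, -4, -3, -3]
R4 ← R4 − (1/3)·R1: [0, -10/3, -17/3, -7/3, 13/3]
R5 ← R5 + (1/3)·R1: [0, 22/3, 14/3, 13/3, 8/3]
R6 ← R6 − (2/3)·R1: [0, -8/3, -10/3, -5/3, -10/3]
R3 ← R3 − (15/4)·R2: [0, 0, 21, 2, -23]
R4 ← R4 − (5/2)·R2: [0, 0, 11, 1, -9]
R5 ← R5 + (11/2)·R2: [0, 0, -32, -3, 32]
R6 ← R6 − (2)·R2: [0, 0, 10, 1, -14]
R4 ← R4 − (11/21)·R3: [0, 0, 0, -1/21, 64/21]
R5 ← R5 + (32/21)·R3: [0, 0, 0, 1/21, -64/21]
R6 ← R6 − (10/21)·R3: [0, 0, 0, 1/21, -64/21]
R5 ← R5 + R4: [0, 0, 0, 0, 0]
R6 ← R6 + R4: [0, 0, 0, 0, 0]
Echelon form has 4 nonzero rows, so rank(A) = 4.
The rank gives the maximum number of linearly independent columns: 4.

4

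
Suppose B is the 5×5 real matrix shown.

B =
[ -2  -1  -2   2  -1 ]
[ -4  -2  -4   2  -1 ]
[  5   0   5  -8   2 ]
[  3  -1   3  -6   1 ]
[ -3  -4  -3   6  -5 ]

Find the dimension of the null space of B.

2

Row reduce to echelon form.
R2 ← R2 − (2)·R1: [0, 0, 0, -2, 1]
R3 ← R3 + (5/2)·R1: [0, -5/2, 0, -3, -1/2]
R4 ← R4 + (3/2)·R1: [0, -5/2, 0, -3, -1/2]
R5 ← R5 − (3/2)·R1: [0, -5/2, 0, 3, -7/2]
Swap R2 ↔ R3
R4 ← R4 − R2: [0, 0, 0, 0, 0]
R5 ← R5 − R2: [0, 0, 0, 6, -3]
R5 ← R5 + (3)·R3: [0, 0, 0, 0, 0]
3 nonzero rows, so rank(B) = 3.
B has 5 columns; by rank–nullity, nullity = 5 − 3 = 2.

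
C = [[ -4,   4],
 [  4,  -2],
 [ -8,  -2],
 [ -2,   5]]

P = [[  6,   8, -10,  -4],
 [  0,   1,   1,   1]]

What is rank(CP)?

First compute CP:
[[-24, -28,  44,  20],
 [ 24,  30, -42, -18],
 [-48, -66,  78,  30],
 [-12, -11,  25,  13]]
Now row reduce the product.
R2 ← R2 + R1: [0, 2, 2, 2]
R3 ← R3 − (2)·R1: [0, -10, -10, -10]
R4 ← R4 − (1/2)·R1: [0, 3, 3, 3]
R3 ← R3 + (5)·R2: [0, 0, 0, 0]
R4 ← R4 − (3/2)·R2: [0, 0, 0, 0]
2 nonzero rows, so rank(CP) = 2.

2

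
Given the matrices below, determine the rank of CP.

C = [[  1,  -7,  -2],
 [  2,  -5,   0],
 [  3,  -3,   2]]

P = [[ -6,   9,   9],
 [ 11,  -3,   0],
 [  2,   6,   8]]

First compute CP:
[[-87,  18,  -7],
 [-67,  33,  18],
 [-47,  48,  43]]
Now row reduce the product.
R2 ← R2 − (67/87)·R1: [0, 555/29, 2035/87]
R3 ← R3 − (47/87)·R1: [0, 1110/29, 4070/87]
R3 ← R3 − (2)·R2: [0, 0, 0]
2 nonzero rows, so rank(CP) = 2.

2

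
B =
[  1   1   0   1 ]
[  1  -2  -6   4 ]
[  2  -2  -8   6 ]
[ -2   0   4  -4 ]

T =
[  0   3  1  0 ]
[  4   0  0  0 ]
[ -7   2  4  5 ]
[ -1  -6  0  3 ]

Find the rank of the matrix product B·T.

First compute BT:
[[  3,  -3,   1,   3],
 [ 30, -33, -23, -18],
 [ 42, -46, -30, -22],
 [-24,  26,  14,   8]]
Now row reduce the product.
R2 ← R2 − (10)·R1: [0, -3, -33, -48]
R3 ← R3 − (14)·R1: [0, -4, -44, -64]
R4 ← R4 + (8)·R1: [0, 2, 22, 32]
R3 ← R3 − (4/3)·R2: [0, 0, 0, 0]
R4 ← R4 + (2/3)·R2: [0, 0, 0, 0]
2 nonzero rows, so rank(BT) = 2.

2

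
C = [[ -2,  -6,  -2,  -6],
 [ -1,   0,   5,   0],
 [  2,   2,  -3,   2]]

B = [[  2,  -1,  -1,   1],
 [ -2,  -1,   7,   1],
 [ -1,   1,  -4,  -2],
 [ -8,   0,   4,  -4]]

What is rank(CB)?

First compute CB:
[[ 58,   6, -56,  20],
 [ -7,   6, -19, -11],
 [-13,  -7,  32,   2]]
Now row reduce the product.
R2 ← R2 + (7/58)·R1: [0, 195/29, -747/29, -249/29]
R3 ← R3 + (13/58)·R1: [0, -164/29, 564/29, 188/29]
R3 ← R3 + (164/195)·R2: [0, 0, -144/65, -48/65]
3 nonzero rows, so rank(CB) = 3.

3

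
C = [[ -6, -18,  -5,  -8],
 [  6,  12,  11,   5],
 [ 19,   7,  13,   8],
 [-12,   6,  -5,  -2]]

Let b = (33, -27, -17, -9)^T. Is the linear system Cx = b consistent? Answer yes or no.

yes

Row reduce the augmented matrix [C | b].
R2 ← R2 + R1: [0, -6, 6, -3, 6]
R3 ← R3 + (19/6)·R1: [0, -50, -17/6, -52/3, 175/2]
R4 ← R4 − (2)·R1: [0, 42, 5, 14, -75]
R3 ← R3 − (25/3)·R2: [0, 0, -317/6, 23/3, 75/2]
R4 ← R4 + (7)·R2: [0, 0, 47, -7, -33]
R4 ← R4 + (282/317)·R3: [0, 0, 0, -57/317, 114/317]
The echelon form has 4 nonzero rows, and every pivot lies in the first 4 columns, so rank(C) = rank([C|b]) = 4.
The system is consistent.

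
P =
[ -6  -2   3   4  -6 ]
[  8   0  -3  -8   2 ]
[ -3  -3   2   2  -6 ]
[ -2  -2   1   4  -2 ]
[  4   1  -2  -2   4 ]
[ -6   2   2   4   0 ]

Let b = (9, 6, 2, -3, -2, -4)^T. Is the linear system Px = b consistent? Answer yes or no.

no

Row reduce the augmented matrix [P | b].
R2 ← R2 + (4/3)·R1: [0, -8/3, 1, -8/3, -6, 18]
R3 ← R3 − (1/2)·R1: [0, -2, 1/2, 0, -3, -5/2]
R4 ← R4 − (1/3)·R1: [0, -4/3, 0, 8/3, 0, -6]
R5 ← R5 + (2/3)·R1: [0, -1/3, 0, 2/3, 0, 4]
R6 ← R6 − R1: [0, 4, -1, 0, 6, -13]
R3 ← R3 − (3/4)·R2: [0, 0, -1/4, 2, 3/2, -16]
R4 ← R4 − (1/2)·R2: [0, 0, -1/2, 4, 3, -15]
R5 ← R5 − (1/8)·R2: [0, 0, -1/8, 1, 3/4, 7/4]
R6 ← R6 + (3/2)·R2: [0, 0, 1/2, -4, -3, 14]
R4 ← R4 − (2)·R3: [0, 0, 0, 0, 0, 17]
R5 ← R5 − (1/2)·R3: [0, 0, 0, 0, 0, 39/4]
R6 ← R6 + (2)·R3: [0, 0, 0, 0, 0, -18]
R5 ← R5 − (39/68)·R4: [0, 0, 0, 0, 0, 0]
R6 ← R6 + (18/17)·R4: [0, 0, 0, 0, 0, 0]
The echelon form has 4 nonzero rows; the last pivot sits in the augmented column, so rank(P) = 3 but rank([P|b]) = 4.
Since the ranks differ, the system is inconsistent.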